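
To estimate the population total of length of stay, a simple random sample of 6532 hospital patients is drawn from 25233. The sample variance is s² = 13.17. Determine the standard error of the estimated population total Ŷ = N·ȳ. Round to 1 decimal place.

Var(Ŷ) = N²·Var(ȳ) = N²·(1 − n/N)·s²/n.
f = 6532/25233 = 0.25886736; Var(ȳ) = 0.74113264·13.17/6532 = 0.0014942922.
Var(Ŷ) = 25233² · 0.0014942922 = 951422.25.
SE(Ŷ) = √(951422.25) = 975.4.

975.4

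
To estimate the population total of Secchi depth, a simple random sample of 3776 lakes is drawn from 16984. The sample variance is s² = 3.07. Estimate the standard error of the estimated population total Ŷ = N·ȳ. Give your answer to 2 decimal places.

Var(Ŷ) = N²·Var(ȳ) = N²·(1 − n/N)·s²/n.
f = 3776/16984 = 0.22232690; Var(ȳ) = 0.77767310·3.07/3776 = 6.322713 × 10^-4.
Var(Ŷ) = 16984² · (6.322713 × 10^-4) = 182382.61.
SE(Ŷ) = √(182382.61) = 427.06.

427.06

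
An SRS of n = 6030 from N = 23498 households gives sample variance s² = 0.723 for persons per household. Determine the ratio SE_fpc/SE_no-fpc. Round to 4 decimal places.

f = n/N = 6030/23498 = 0.25661758.
SE_no-fpc = √(s²/n) = 0.010949909; SE_fpc = √((1−f)s²/n) = 0.0094409704.
Ratio = √(1−f) = 0.86219627.

0.8622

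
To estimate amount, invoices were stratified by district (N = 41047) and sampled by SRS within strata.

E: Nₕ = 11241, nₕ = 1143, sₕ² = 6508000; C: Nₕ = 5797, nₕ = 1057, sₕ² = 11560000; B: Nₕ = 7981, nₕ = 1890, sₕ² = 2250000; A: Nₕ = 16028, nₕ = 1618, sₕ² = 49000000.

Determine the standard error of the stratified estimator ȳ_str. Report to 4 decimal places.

Var(ȳ_str) = Σₕ Wₕ²(1 − fₕ)sₕ²/nₕ with Wₕ = Nₕ/N, N = 41047.
E: Wₕ = 0.27385680; term = 0.27385680²·(1 − 0.10168135)·6508000/1143 = 383.60017.
C: Wₕ = 0.14122835; term = 0.14122835²·(1 − 0.18233569)·11560000/1057 = 178.36172.
B: Wₕ = 0.19443565; term = 0.19443565²·(1 − 0.23681243)·2250000/1890 = 34.348184.
A: Wₕ = 0.39047921; term = 0.39047921²·(1 − 0.10094834)·49000000/1618 = 4151.433.
Sum = 4747.7431.
SE = √(4747.7431) = 68.9039.

68.9039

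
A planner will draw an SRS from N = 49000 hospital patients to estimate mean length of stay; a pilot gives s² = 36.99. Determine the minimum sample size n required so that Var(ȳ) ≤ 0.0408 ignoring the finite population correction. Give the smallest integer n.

907

Without fpc, n₀ = s²/D = 36.99/0.0408 = 906.6176.
Rounding up, n = 907.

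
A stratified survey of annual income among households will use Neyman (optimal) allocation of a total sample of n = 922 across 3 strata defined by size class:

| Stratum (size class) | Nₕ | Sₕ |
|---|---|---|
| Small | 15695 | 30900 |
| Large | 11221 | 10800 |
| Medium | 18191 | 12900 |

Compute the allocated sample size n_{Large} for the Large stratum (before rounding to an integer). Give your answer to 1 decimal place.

Neyman allocation: nₕ = n·NₕSₕ / Σⱼ NⱼSⱼ.
Σ NⱼSⱼ = 15695·30900 + 11221·10800 + 18191·12900 = 8.408262 × 10^8.
n_{Large} = 922·11221·10800 / (8.408262 × 10^8) = 132.9.

132.9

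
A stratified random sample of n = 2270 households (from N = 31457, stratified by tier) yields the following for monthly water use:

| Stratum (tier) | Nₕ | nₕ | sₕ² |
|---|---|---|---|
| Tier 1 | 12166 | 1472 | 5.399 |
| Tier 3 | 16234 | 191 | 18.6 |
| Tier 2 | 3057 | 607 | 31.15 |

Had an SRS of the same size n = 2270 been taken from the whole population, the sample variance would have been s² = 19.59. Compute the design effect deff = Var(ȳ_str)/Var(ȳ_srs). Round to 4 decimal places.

Var(ȳ_str) = Σ Wₕ²(1−fₕ)sₕ²/nₕ with Wₕ = Nₕ/31457:
  Tier 1: (12166/31457)²·(1−1472/12166)·5.399/1472 = 4.822352 × 10^-4
  Tier 3: (16234/31457)²·(1−191/16234)·18.6/191 = 0.025630442
  Tier 2: (3057/31457)²·(1−607/3057)·31.15/607 = 3.8841525 × 10^-4
  → Var(ȳ_str) = 0.026501092.
Var(ȳ_srs) = (1 − 2270/31457)·19.59/2270 = 0.0080072011.
deff = 0.026501092 / 0.0080072011 = 3.3097.

3.3097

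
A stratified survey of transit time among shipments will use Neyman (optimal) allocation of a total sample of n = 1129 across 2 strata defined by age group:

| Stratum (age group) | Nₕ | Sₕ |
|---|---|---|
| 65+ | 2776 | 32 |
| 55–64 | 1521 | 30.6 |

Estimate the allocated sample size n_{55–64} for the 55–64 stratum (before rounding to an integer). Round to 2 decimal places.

Neyman allocation: nₕ = n·NₕSₕ / Σⱼ NⱼSⱼ.
Σ NⱼSⱼ = 2776·32 + 1521·30.6 = 135374.6.
n_{55–64} = 1129·1521·30.6 / 135374.6 = 388.16.

388.16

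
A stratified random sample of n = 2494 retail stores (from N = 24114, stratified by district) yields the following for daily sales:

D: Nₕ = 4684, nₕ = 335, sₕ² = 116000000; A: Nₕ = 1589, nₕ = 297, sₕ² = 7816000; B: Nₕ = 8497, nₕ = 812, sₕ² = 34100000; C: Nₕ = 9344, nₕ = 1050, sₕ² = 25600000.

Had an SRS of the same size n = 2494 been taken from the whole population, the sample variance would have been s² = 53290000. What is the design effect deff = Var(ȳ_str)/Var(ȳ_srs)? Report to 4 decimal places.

Var(ȳ_str) = Σ Wₕ²(1−fₕ)sₕ²/nₕ with Wₕ = Nₕ/24114:
  D: (4684/24114)²·(1−335/4684)·116000000/335 = 12130.563
  A: (1589/24114)²·(1−297/1589)·7816000/297 = 92.912896
  B: (8497/24114)²·(1−812/8497)·34100000/812 = 4715.9515
  C: (9344/24114)²·(1−1050/9344)·25600000/1050 = 3249.4437
  → Var(ȳ_str) = 20188.871.
Var(ȳ_srs) = (1 − 2494/24114)·53290000/2494 = 19157.362.
deff = 20188.871 / 19157.362 = 1.0538.

1.0538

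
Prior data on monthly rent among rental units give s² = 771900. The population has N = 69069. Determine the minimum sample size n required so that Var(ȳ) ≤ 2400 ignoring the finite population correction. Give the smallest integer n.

Without fpc, n₀ = s²/D = 771900/2400 = 321.6250.
Rounding up, n = 322.

322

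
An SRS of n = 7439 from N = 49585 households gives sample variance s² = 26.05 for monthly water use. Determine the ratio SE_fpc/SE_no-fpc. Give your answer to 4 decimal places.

0.9219

f = n/N = 7439/49585 = 0.15002521.
SE_no-fpc = √(s²/n) = 0.059176133; SE_fpc = √((1−f)s²/n) = 0.05455689.
Ratio = √(1−f) = 0.92194077.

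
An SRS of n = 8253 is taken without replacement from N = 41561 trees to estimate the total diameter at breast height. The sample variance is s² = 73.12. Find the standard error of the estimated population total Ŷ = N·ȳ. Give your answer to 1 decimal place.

Var(Ŷ) = N²·Var(ȳ) = N²·(1 − n/N)·s²/n.
f = 8253/41561 = 0.19857559; Var(ȳ) = 0.80142441·73.12/8253 = 0.0071004669.
Var(Ŷ) = 41561² · 0.0071004669 = 1.2264755 × 10^7.
SE(Ŷ) = √(1.2264755 × 10^7) = 3502.1.

3502.1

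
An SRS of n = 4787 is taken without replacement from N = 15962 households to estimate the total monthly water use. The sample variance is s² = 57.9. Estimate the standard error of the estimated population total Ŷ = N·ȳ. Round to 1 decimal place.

1468.8

Var(Ŷ) = N²·Var(ȳ) = N²·(1 − n/N)·s²/n.
f = 4787/15962 = 0.29989976; Var(ȳ) = 0.70010024·57.9/4787 = 0.008467893.
Var(Ŷ) = 15962² · 0.008467893 = 2.1574959 × 10^6.
SE(Ŷ) = √(2.1574959 × 10^6) = 1468.8.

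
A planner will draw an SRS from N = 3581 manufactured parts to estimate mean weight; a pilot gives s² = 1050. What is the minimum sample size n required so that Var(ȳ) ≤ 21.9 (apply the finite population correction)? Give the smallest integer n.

Without fpc, n₀ = s²/D = 1050/21.9 = 47.9452.
With fpc, (1 − n/N)·s²/n ≤ D requires n ≥ n₀/(1 + n₀/N) = 47.9452/(1 + 47.9452/3581) = 47.3118.
Rounding up, n = 48.

48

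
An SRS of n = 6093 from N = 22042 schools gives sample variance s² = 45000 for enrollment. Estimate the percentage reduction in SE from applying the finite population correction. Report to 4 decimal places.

14.9369

f = n/N = 6093/22042 = 0.27642682.
SE_no-fpc = √(s²/n) = 2.7176321; SE_fpc = √((1−f)s²/n) = 2.3117023.
Ratio = √(1−f) = 0.85063105. Reduction = 100·(1 − 0.85063105) = 14.9369%.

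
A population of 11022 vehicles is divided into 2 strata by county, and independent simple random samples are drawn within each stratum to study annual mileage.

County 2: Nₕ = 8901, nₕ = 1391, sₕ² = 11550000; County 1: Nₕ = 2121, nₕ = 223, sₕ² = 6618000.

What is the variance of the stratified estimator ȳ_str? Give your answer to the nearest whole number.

Var(ȳ_str) = Σₕ Wₕ²(1 − fₕ)sₕ²/nₕ with Wₕ = Nₕ/N, N = 11022.
County 2: Wₕ = 0.80756668; term = 0.80756668²·(1 − 0.15627458)·11550000/1391 = 4568.9118.
County 1: Wₕ = 0.19243332; term = 0.19243332²·(1 − 0.10513909)·6618000/223 = 983.41757.
Sum = 5552.3294.

5552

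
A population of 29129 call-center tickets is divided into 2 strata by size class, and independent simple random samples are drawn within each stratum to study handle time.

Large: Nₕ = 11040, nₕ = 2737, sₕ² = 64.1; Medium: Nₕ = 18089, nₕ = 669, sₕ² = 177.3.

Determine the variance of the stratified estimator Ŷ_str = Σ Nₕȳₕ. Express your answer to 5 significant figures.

8.5658 × 10^7

Var(Ŷ_str) = Σₕ Nₕ²(1 − fₕ)sₕ²/nₕ.
Large: 11040²·(1 − 2737/11040)·64.1/2737 = 2.146779 × 10^6.
Medium: 18089²·(1 − 669/18089)·177.3/669 = 8.3511316 × 10^7.
Sum = 8.5658095 × 10^7.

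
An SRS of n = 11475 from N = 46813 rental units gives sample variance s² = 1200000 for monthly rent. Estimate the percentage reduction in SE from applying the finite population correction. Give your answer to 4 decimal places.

f = n/N = 11475/46813 = 0.24512422.
SE_no-fpc = √(s²/n) = 10.2262; SE_fpc = √((1−f)s²/n) = 8.8848893.
Ratio = √(1−f) = 0.86883588. Reduction = 100·(1 − 0.86883588) = 13.1164%.

13.1164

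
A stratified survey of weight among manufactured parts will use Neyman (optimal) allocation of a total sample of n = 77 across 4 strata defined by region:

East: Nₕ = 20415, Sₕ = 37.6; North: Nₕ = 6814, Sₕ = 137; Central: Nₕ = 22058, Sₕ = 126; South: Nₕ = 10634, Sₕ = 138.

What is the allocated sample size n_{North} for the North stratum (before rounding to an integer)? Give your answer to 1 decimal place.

Neyman allocation: nₕ = n·NₕSₕ / Σⱼ NⱼSⱼ.
Σ NⱼSⱼ = 20415·37.6 + 6814·137 + 22058·126 + 10634·138 = 5.947922 × 10^6.
n_{North} = 77·6814·137 / (5.947922 × 10^6) = 12.1.

12.1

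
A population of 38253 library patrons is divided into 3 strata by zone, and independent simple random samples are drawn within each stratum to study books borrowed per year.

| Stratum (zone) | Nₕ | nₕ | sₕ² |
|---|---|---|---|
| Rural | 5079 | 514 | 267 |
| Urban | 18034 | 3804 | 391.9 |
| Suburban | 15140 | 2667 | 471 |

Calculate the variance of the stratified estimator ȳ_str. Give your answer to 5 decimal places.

0.04909

Var(ȳ_str) = Σₕ Wₕ²(1 − fₕ)sₕ²/nₕ with Wₕ = Nₕ/N, N = 38253.
Rural: Wₕ = 0.13277390; term = 0.13277390²·(1 − 0.10120102)·267/514 = 0.0082306879.
Urban: Wₕ = 0.47144015; term = 0.47144015²·(1 − 0.21093490)·391.9/3804 = 0.018067611.
Suburban: Wₕ = 0.39578595; term = 0.39578595²·(1 − 0.17615588)·471/2667 = 0.022791016.
Sum = 0.049089315.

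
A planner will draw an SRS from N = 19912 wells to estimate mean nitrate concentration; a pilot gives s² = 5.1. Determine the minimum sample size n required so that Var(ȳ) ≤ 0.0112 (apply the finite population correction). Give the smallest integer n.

446

Without fpc, n₀ = s²/D = 5.1/0.0112 = 455.3571.
With fpc, (1 − n/N)·s²/n ≤ D requires n ≥ n₀/(1 + n₀/N) = 455.3571/(1 + 455.3571/19912) = 445.1766.
Rounding up, n = 446.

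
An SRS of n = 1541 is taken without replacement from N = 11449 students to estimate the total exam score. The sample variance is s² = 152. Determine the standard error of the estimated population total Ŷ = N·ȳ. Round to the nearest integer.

Var(Ŷ) = N²·Var(ȳ) = N²·(1 − n/N)·s²/n.
f = 1541/11449 = 0.13459691; Var(ȳ) = 0.86540309·152/1541 = 0.08536098.
Var(Ŷ) = 11449² · 0.08536098 = 1.1189083 × 10^7.
SE(Ŷ) = √(1.1189083 × 10^7) = 3345.

3345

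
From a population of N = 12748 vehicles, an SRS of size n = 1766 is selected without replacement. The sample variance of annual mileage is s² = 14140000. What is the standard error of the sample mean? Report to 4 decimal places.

Under SRS without replacement, Var(ȳ) = (1 − f)·s²/n with f = n/N = 1766/12748 = 0.13853153.
Var(ȳ) = (1 − 0.13853153)·14140000/1766 = 0.86146847·8006.795 = 6897.6014.
SE(ȳ) = √(6897.6014) = 83.0518.

83.0518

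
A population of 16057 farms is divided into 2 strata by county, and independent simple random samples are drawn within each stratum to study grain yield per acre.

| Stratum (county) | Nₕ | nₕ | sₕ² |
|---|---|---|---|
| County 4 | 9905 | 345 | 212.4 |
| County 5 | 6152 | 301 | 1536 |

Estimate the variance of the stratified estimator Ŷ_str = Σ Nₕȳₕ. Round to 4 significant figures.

2.420 × 10^8

Var(Ŷ_str) = Σₕ Nₕ²(1 − fₕ)sₕ²/nₕ.
County 4: 9905²·(1 − 345/9905)·212.4/345 = 5.8297213 × 10^7.
County 5: 6152²·(1 − 301/6152)·1536/301 = 1.8368392 × 10^8.
Sum = 2.4198113 × 10^8.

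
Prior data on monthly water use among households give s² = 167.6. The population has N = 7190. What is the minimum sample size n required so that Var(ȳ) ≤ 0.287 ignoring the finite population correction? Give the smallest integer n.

584

Without fpc, n₀ = s²/D = 167.6/0.287 = 583.9721.
Rounding up, n = 584.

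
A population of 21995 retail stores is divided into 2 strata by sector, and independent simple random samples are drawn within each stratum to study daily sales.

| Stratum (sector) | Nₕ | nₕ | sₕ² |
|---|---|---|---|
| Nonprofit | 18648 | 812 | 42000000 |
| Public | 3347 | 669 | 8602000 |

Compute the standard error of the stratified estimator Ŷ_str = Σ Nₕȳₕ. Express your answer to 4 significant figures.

Var(Ŷ_str) = Σₕ Nₕ²(1 − fₕ)sₕ²/nₕ.
Nonprofit: 18648²·(1 − 812/18648)·42000000/812 = 1.7203745 × 10^13.
Public: 3347²·(1 − 669/3347)·8602000/669 = 1.1524965 × 10^11.
Sum = 1.7318995 × 10^13.
SE = √(1.7318995 × 10^13) = 4.162 × 10^6.

4.162 × 10^6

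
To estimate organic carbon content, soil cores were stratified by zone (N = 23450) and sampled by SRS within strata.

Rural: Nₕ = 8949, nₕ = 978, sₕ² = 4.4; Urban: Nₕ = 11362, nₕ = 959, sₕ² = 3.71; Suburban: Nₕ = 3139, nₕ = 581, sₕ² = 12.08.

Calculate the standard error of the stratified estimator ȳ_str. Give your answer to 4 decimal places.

Var(ȳ_str) = Σₕ Wₕ²(1 − fₕ)sₕ²/nₕ with Wₕ = Nₕ/N, N = 23450.
Rural: Wₕ = 0.38162047; term = 0.38162047²·(1 − 0.10928595)·4.4/978 = 5.8360022 × 10^-4.
Urban: Wₕ = 0.48452026; term = 0.48452026²·(1 − 0.08440415)·3.71/959 = 8.3153971 × 10^-4.
Suburban: Wₕ = 0.13385928; term = 0.13385928²·(1 − 0.18509079)·12.08/581 = 3.0359664 × 10^-4.
Sum = 0.0017187366.
SE = √(0.0017187366) = 0.0415.

0.0415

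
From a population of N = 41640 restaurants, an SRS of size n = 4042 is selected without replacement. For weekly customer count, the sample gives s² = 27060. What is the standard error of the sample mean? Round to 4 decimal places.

Under SRS without replacement, Var(ȳ) = (1 − f)·s²/n with f = n/N = 4042/41640 = 0.09707012.
Var(ȳ) = (1 − 0.09707012)·27060/4042 = 0.90292988·6.6947056 = 6.0448497.
SE(ȳ) = √(6.0448497) = 2.4586.

2.4586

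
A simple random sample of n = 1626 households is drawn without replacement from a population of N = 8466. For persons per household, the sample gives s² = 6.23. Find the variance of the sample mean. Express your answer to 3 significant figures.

Under SRS without replacement, Var(ȳ) = (1 − f)·s²/n with f = n/N = 1626/8466 = 0.19206237.
Var(ȳ) = (1 − 0.19206237)·6.23/1626 = 0.80793763·0.0038314883 = 0.0030956036.

0.00310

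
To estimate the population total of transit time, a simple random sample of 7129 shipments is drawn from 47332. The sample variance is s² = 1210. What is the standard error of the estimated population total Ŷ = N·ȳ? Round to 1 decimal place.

Var(Ŷ) = N²·Var(ȳ) = N²·(1 − n/N)·s²/n.
f = 7129/47332 = 0.15061692; Var(ȳ) = 0.84938308·1210/7129 = 0.14416517.
Var(Ŷ) = 47332² · 0.14416517 = 3.2297586 × 10^8.
SE(Ŷ) = √(3.2297586 × 10^8) = 17971.5.

17971.5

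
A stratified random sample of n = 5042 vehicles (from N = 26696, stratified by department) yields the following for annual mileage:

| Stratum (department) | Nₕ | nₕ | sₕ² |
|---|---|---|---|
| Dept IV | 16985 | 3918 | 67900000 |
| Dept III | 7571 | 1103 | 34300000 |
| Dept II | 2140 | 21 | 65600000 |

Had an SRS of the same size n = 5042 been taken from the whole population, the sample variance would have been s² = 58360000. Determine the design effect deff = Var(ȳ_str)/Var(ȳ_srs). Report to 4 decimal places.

Var(ȳ_str) = Σ Wₕ²(1−fₕ)sₕ²/nₕ with Wₕ = Nₕ/26696:
  Dept IV: (16985/26696)²·(1−3918/16985)·67900000/3918 = 5397.0246
  Dept III: (7571/26696)²·(1−1103/7571)·34300000/1103 = 2136.7292
  Dept II: (2140/26696)²·(1−21/2140)·65600000/21 = 19876.362
  → Var(ȳ_str) = 27410.116.
Var(ȳ_srs) = (1 − 5042/26696)·58360000/5042 = 9388.6766.
deff = 27410.116 / 9388.6766 = 2.9195.

2.9195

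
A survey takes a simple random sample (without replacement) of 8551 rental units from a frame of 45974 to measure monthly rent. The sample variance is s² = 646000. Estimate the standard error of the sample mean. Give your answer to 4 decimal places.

Under SRS without replacement, Var(ȳ) = (1 − f)·s²/n with f = n/N = 8551/45974 = 0.18599643.
Var(ȳ) = (1 − 0.18599643)·646000/8551 = 0.81400357·75.54672 = 61.495299.
SE(ȳ) = √(61.495299) = 7.8419.

7.8419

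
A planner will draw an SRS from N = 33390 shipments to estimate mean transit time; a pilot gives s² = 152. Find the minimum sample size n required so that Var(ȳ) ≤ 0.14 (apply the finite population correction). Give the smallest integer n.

Without fpc, n₀ = s²/D = 152/0.14 = 1085.7143.
With fpc, (1 − n/N)·s²/n ≤ D requires n ≥ n₀/(1 + n₀/N) = 1085.7143/(1 + 1085.7143/33390) = 1051.5228.
Rounding up, n = 1052.

1052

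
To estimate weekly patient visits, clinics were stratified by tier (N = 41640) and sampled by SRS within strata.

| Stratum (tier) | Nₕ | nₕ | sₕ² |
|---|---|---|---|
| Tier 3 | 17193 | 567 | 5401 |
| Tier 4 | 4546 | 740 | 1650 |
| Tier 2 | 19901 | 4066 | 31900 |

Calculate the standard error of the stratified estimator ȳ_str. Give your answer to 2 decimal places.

Var(ȳ_str) = Σₕ Wₕ²(1 − fₕ)sₕ²/nₕ with Wₕ = Nₕ/N, N = 41640.
Tier 3: Wₕ = 0.41289625; term = 0.41289625²·(1 − 0.03297854)·5401/567 = 1.5703958.
Tier 4: Wₕ = 0.10917387; term = 0.10917387²·(1 − 0.16278047)·1650/740 = 0.022249948.
Tier 2: Wₕ = 0.47792988; term = 0.47792988²·(1 − 0.20431134)·31900/4066 = 1.4259189.
Sum = 3.0185646.
SE = √(3.0185646) = 1.74.

1.74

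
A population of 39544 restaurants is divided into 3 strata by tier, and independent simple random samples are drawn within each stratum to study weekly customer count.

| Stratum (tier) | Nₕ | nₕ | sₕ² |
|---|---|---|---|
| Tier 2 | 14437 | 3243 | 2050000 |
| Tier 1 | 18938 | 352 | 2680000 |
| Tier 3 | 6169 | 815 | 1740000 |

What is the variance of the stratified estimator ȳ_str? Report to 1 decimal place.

Var(ȳ_str) = Σₕ Wₕ²(1 − fₕ)sₕ²/nₕ with Wₕ = Nₕ/N, N = 39544.
Tier 2: Wₕ = 0.36508699; term = 0.36508699²·(1 − 0.22463116)·2050000/3243 = 65.329296.
Tier 1: Wₕ = 0.47890957; term = 0.47890957²·(1 − 0.01858697)·2680000/352 = 1713.7639.
Tier 3: Wₕ = 0.15600344; term = 0.15600344²·(1 − 0.13211217)·1740000/815 = 45.094501.
Sum = 1824.1877.

1824.2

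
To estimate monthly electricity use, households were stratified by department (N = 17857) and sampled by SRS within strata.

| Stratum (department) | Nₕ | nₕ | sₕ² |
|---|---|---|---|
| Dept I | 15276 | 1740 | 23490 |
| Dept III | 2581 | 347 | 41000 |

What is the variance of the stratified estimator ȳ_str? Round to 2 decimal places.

Var(ȳ_str) = Σₕ Wₕ²(1 − fₕ)sₕ²/nₕ with Wₕ = Nₕ/N, N = 17857.
Dept I: Wₕ = 0.85546284; term = 0.85546284²·(1 − 0.11390416)·23490/1740 = 8.7542061.
Dept III: Wₕ = 0.14453716; term = 0.14453716²·(1 − 0.13444401)·41000/347 = 2.1365278.
Sum = 10.890734.

10.89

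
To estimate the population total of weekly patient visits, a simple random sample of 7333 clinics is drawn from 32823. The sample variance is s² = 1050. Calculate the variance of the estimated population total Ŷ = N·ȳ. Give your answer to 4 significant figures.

Var(Ŷ) = N²·Var(ȳ) = N²·(1 − n/N)·s²/n.
f = 7333/32823 = 0.22341041; Var(ȳ) = 0.77658959·1050/7333 = 0.11119856.
Var(Ŷ) = 32823² · 0.11119856 = 1.1979969 × 10^8.

1.198 × 10^8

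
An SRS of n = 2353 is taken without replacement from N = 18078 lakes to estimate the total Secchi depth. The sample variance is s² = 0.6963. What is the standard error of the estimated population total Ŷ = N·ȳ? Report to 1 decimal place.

290.0

Var(Ŷ) = N²·Var(ȳ) = N²·(1 − n/N)·s²/n.
f = 2353/18078 = 0.13015820; Var(ȳ) = 0.86984180·0.6963/2353 = 2.5740367 × 10^-4.
Var(Ŷ) = 18078² · (2.5740367 × 10^-4) = 84123.145.
SE(Ŷ) = √(84123.145) = 290.0.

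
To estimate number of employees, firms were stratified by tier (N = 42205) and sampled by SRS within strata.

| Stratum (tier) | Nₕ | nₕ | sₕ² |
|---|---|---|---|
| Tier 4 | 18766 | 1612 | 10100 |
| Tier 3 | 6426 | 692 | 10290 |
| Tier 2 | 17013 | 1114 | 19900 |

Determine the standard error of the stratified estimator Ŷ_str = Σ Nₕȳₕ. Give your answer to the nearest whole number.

Var(Ŷ_str) = Σₕ Nₕ²(1 − fₕ)sₕ²/nₕ.
Tier 4: 18766²·(1 − 1612/18766)·10100/1612 = 2.0169422 × 10^9.
Tier 3: 6426²·(1 − 692/6426)·10290/692 = 5.4790806 × 10^8.
Tier 2: 17013²·(1 − 1114/17013)·19900/1114 = 4.8319073 × 10^9.
Sum = 7.3967576 × 10^9.
SE = √(7.3967576 × 10^9) = 86004.

86004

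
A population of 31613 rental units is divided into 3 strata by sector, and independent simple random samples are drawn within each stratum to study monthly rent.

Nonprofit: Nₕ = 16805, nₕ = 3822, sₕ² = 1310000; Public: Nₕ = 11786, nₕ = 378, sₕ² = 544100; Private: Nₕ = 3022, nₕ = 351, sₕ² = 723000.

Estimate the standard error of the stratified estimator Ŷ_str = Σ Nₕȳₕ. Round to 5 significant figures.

533800

Var(Ŷ_str) = Σₕ Nₕ²(1 − fₕ)sₕ²/nₕ.
Nonprofit: 16805²·(1 − 3822/16805)·1310000/3822 = 7.4781503 × 10^10.
Public: 11786²·(1 − 378/11786)·544100/378 = 1.935365 × 10^11.
Private: 3022²·(1 − 351/3022)·723000/351 = 1.662645 × 10^10.
Sum = 2.8494445 × 10^11.
SE = √(2.8494445 × 10^11) = 533800.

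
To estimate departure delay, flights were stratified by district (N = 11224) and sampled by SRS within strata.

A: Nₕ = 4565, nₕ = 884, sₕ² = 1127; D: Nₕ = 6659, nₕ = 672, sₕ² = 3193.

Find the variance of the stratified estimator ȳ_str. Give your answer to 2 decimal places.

1.67

Var(ȳ_str) = Σₕ Wₕ²(1 − fₕ)sₕ²/nₕ with Wₕ = Nₕ/N, N = 11224.
A: Wₕ = 0.40671775; term = 0.40671775²·(1 − 0.19364732)·1127/884 = 0.17005247.
D: Wₕ = 0.59328225; term = 0.59328225²·(1 − 0.10091605)·3193/672 = 1.5036702.
Sum = 1.6737227.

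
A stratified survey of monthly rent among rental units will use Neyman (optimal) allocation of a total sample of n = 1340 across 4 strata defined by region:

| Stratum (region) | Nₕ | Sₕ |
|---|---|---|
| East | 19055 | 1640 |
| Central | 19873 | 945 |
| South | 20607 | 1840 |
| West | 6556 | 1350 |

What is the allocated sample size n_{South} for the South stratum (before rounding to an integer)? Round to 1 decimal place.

Neyman allocation: nₕ = n·NₕSₕ / Σⱼ NⱼSⱼ.
Σ NⱼSⱼ = 19055·1640 + 19873·945 + 20607·1840 + 6556·1350 = 9.6797665 × 10^7.
n_{South} = 1340·20607·1840 / (9.6797665 × 10^7) = 524.9.

524.9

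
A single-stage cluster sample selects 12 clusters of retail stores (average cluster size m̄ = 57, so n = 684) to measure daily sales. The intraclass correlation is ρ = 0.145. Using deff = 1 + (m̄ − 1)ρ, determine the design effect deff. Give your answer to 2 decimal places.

9.12

deff = 1 + (57 − 1)·0.145 = 1 + 8.12 = 9.12.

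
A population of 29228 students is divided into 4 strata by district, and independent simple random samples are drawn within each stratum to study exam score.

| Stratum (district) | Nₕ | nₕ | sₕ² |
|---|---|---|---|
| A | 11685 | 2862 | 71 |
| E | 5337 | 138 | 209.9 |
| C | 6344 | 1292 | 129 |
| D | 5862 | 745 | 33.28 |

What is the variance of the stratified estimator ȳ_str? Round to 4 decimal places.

Var(ȳ_str) = Σₕ Wₕ²(1 − fₕ)sₕ²/nₕ with Wₕ = Nₕ/N, N = 29228.
A: Wₕ = 0.39978787; term = 0.39978787²·(1 − 0.24492940)·71/2862 = 0.0029938878.
E: Wₕ = 0.18259888; term = 0.18259888²·(1 − 0.02585722)·209.9/138 = 0.049402869.
C: Wₕ = 0.21705214; term = 0.21705214²·(1 − 0.20365700)·129/1292 = 0.0037458943.
D: Wₕ = 0.20056111; term = 0.20056111²·(1 − 0.12708973)·33.28/745 = 0.0015685201.
Sum = 0.057711171.

0.0577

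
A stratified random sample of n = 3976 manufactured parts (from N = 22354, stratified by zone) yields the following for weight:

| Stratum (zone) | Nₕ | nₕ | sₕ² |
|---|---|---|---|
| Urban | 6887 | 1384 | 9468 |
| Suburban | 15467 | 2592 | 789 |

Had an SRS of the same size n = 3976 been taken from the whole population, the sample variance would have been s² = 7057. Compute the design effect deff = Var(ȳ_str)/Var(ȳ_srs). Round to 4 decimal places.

Var(ȳ_str) = Σ Wₕ²(1−fₕ)sₕ²/nₕ with Wₕ = Nₕ/22354:
  Urban: (6887/22354)²·(1−1384/6887)·9468/1384 = 0.51884933
  Suburban: (15467/22354)²·(1−2592/15467)·789/2592 = 0.12130671
  → Var(ȳ_str) = 0.64015604.
Var(ȳ_srs) = (1 − 3976/22354)·7057/3976 = 1.4592065.
deff = 0.64015604 / 1.4592065 = 0.4387.

0.4387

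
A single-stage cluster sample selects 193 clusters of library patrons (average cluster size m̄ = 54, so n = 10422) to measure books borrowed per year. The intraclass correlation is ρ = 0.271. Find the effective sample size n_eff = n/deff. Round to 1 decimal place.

678.4

deff = 1 + (54 − 1)·0.271 = 1 + 14.363 = 15.363.
n_eff = 10422 / 15.363 = 678.4.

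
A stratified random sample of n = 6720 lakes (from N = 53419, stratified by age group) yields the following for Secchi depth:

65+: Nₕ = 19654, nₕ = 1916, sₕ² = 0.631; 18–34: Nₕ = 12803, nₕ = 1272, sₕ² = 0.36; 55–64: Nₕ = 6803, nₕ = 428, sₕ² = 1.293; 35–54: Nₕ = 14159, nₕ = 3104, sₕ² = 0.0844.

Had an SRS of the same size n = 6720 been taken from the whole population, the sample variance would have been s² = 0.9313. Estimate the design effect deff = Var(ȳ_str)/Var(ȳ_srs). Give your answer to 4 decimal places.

0.8442

Var(ȳ_str) = Σ Wₕ²(1−fₕ)sₕ²/nₕ with Wₕ = Nₕ/53419:
  65+: (19654/53419)²·(1−1916/19654)·0.631/1916 = 4.0234439 × 10^-5
  18–34: (12803/53419)²·(1−1272/12803)·0.36/1272 = 1.4642074 × 10^-5
  55–64: (6803/53419)²·(1−428/6803)·1.293/428 = 4.5913871 × 10^-5
  35–54: (14159/53419)²·(1−3104/14159)·0.0844/3104 = 1.4914907 × 10^-6
  → Var(ȳ_str) = 1.0228187 × 10^-4.
Var(ȳ_srs) = (1 − 6720/53419)·0.9313/6720 = 1.2115244 × 10^-4.
deff = (1.0228187 × 10^-4) / (1.2115244 × 10^-4) = 0.8442.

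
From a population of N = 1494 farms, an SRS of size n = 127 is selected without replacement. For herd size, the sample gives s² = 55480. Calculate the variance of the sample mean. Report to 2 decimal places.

399.72

Under SRS without replacement, Var(ȳ) = (1 − f)·s²/n with f = n/N = 127/1494 = 0.08500669.
Var(ȳ) = (1 − 0.08500669)·55480/127 = 0.91499331·436.85039 = 399.71519.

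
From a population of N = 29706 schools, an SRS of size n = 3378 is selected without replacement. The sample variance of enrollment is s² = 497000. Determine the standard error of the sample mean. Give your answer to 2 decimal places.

11.42

Under SRS without replacement, Var(ȳ) = (1 − f)·s²/n with f = n/N = 3378/29706 = 0.11371440.
Var(ȳ) = (1 − 0.11371440)·497000/3378 = 0.88628560·147.12848 = 130.39785.
SE(ȳ) = √(130.39785) = 11.42.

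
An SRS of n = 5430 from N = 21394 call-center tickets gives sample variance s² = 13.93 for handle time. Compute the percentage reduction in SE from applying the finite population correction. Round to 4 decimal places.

f = n/N = 5430/21394 = 0.25380948.
SE_no-fpc = √(s²/n) = 0.050649556; SE_fpc = √((1−f)s²/n) = 0.043752262.
Ratio = √(1−f) = 0.86382320. Reduction = 100·(1 − 0.86382320) = 13.6177%.

13.6177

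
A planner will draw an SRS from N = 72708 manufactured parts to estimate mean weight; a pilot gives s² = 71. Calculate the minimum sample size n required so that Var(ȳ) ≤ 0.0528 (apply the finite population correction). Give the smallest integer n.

1321

Without fpc, n₀ = s²/D = 71/0.0528 = 1344.6970.
With fpc, (1 − n/N)·s²/n ≤ D requires n ≥ n₀/(1 + n₀/N) = 1344.6970/(1 + 1344.6970/72708) = 1320.2791.
Rounding up, n = 1321.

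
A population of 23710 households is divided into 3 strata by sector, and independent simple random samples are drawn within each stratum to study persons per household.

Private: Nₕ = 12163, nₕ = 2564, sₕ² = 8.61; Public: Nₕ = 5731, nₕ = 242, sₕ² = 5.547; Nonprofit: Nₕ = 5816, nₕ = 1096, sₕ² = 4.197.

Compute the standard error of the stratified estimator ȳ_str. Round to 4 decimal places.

Var(ȳ_str) = Σₕ Wₕ²(1 − fₕ)sₕ²/nₕ with Wₕ = Nₕ/N, N = 23710.
Private: Wₕ = 0.51299030; term = 0.51299030²·(1 − 0.21080326)·8.61/2564 = 6.9741088 × 10^-4.
Public: Wₕ = 0.24171236; term = 0.24171236²·(1 − 0.04222649)·5.547/242 = 0.0012826357.
Nonprofit: Wₕ = 0.24529734; term = 0.24529734²·(1 − 0.18844567)·4.197/1096 = 1.8699574 × 10^-4.
Sum = 0.0021670423.
SE = √(0.0021670423) = 0.0466.

0.0466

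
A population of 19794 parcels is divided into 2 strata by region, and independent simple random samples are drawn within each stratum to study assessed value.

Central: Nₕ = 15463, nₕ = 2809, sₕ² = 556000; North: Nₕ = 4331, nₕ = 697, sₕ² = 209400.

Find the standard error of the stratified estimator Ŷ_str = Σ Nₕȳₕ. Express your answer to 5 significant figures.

208470

Var(Ŷ_str) = Σₕ Nₕ²(1 − fₕ)sₕ²/nₕ.
Central: 15463²·(1 − 2809/15463)·556000/2809 = 3.8729745 × 10^10.
North: 4331²·(1 − 697/4331)·209400/697 = 4.7284305 × 10^9.
Sum = 4.3458176 × 10^10.
SE = √(4.3458176 × 10^10) = 208470.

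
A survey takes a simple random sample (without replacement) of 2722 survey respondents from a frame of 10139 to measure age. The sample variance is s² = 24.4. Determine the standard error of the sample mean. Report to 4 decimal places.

Under SRS without replacement, Var(ȳ) = (1 − f)·s²/n with f = n/N = 2722/10139 = 0.26846829.
Var(ȳ) = (1 − 0.26846829)·24.4/2722 = 0.73153171·0.0089639971 = 0.0065574481.
SE(ȳ) = √(0.0065574481) = 0.0810.

0.0810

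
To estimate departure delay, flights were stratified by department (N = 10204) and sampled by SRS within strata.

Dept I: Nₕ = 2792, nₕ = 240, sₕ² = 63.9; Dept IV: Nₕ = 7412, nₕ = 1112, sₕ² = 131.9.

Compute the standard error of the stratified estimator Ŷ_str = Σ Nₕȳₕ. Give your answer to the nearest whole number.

Var(Ŷ_str) = Σₕ Nₕ²(1 − fₕ)sₕ²/nₕ.
Dept I: 2792²·(1 − 240/2792)·63.9/240 = 1.8970802 × 10^6.
Dept IV: 7412²·(1 − 1112/7412)·131.9/1112 = 5.5388036 × 10^6.
Sum = 7.4358838 × 10^6.
SE = √(7.4358838 × 10^6) = 2727.

2727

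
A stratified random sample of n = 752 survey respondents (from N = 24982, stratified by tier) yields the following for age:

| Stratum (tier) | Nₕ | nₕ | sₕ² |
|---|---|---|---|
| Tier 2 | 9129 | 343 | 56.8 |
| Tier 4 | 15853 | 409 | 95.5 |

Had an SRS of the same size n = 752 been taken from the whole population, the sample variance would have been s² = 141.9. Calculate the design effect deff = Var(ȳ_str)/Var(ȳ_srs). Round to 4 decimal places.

Var(ȳ_str) = Σ Wₕ²(1−fₕ)sₕ²/nₕ with Wₕ = Nₕ/24982:
  Tier 2: (9129/24982)²·(1−343/9129)·56.8/343 = 0.021282087
  Tier 4: (15853/24982)²·(1−409/15853)·95.5/409 = 0.091600303
  → Var(ȳ_str) = 0.11288239.
Var(ȳ_srs) = (1 − 752/24982)·141.9/752 = 0.18301672.
deff = 0.11288239 / 0.18301672 = 0.6168.

0.6168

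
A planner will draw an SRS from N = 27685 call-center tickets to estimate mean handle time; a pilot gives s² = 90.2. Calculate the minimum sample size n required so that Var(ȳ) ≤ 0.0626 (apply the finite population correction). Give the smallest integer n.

Without fpc, n₀ = s²/D = 90.2/0.0626 = 1440.8946.
With fpc, (1 − n/N)·s²/n ≤ D requires n ≥ n₀/(1 + n₀/N) = 1440.8946/(1 + 1440.8946/27685) = 1369.6117.
Rounding up, n = 1370.

1370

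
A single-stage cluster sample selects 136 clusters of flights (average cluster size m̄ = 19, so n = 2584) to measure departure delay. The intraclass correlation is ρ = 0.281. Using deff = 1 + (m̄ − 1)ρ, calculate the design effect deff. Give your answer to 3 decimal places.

6.058

deff = 1 + (19 − 1)·0.281 = 1 + 5.058 = 6.058.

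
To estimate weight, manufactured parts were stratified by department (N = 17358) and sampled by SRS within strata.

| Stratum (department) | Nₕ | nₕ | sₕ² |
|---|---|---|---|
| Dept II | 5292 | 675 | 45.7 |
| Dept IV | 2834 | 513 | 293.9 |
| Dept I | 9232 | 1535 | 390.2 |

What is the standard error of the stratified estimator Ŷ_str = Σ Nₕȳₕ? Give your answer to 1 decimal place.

Var(Ŷ_str) = Σₕ Nₕ²(1 − fₕ)sₕ²/nₕ.
Dept II: 5292²·(1 − 675/5292)·45.7/675 = 1.6542157 × 10^6.
Dept IV: 2834²·(1 − 513/2834)·293.9/513 = 3.7684018 × 10^6.
Dept I: 9232²·(1 − 1535/9232)·390.2/1535 = 1.8063261 × 10^7.
Sum = 2.3485879 × 10^7.
SE = √(2.3485879 × 10^7) = 4846.2.

4846.2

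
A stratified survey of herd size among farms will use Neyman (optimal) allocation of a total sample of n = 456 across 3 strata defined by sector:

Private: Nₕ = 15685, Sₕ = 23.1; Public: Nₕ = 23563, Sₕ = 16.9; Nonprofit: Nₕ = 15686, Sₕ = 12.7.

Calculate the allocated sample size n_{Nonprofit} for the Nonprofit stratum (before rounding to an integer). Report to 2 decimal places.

Neyman allocation: nₕ = n·NₕSₕ / Σⱼ NⱼSⱼ.
Σ NⱼSⱼ = 15685·23.1 + 23563·16.9 + 15686·12.7 = 959750.4.
n_{Nonprofit} = 456·15686·12.7 / 959750.4 = 94.65.

94.65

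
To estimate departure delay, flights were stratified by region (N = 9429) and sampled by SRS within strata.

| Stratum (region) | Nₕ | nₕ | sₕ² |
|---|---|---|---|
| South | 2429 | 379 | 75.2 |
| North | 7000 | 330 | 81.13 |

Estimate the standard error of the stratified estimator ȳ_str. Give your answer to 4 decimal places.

Var(ȳ_str) = Σₕ Wₕ²(1 − fₕ)sₕ²/nₕ with Wₕ = Nₕ/N, N = 9429.
South: Wₕ = 0.25760950; term = 0.25760950²·(1 − 0.15603129)·75.2/379 = 0.011112934.
North: Wₕ = 0.74239050; term = 0.74239050²·(1 − 0.04714286)·81.13/330 = 0.12911008.
Sum = 0.14022301.
SE = √(0.14022301) = 0.3745.

0.3745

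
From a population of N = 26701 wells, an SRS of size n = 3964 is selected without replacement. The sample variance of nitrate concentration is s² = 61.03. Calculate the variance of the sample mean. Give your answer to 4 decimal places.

0.0131

Under SRS without replacement, Var(ȳ) = (1 − f)·s²/n with f = n/N = 3964/26701 = 0.14845886.
Var(ȳ) = (1 − 0.14845886)·61.03/3964 = 0.85154114·0.015396065 = 0.013110382.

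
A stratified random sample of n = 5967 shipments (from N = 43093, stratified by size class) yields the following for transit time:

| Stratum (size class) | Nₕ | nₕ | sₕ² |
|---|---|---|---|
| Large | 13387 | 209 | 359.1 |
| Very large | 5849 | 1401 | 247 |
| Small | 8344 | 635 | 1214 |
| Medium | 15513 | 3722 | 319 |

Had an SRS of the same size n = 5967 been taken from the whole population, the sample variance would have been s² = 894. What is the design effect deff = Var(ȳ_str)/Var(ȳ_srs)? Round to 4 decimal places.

1.8621

Var(ȳ_str) = Σ Wₕ²(1−fₕ)sₕ²/nₕ with Wₕ = Nₕ/43093:
  Large: (13387/43093)²·(1−209/13387)·359.1/209 = 0.16322566
  Very large: (5849/43093)²·(1−1401/5849)·247/1401 = 0.0024699705
  Small: (8344/43093)²·(1−635/8344)·1214/635 = 0.066222236
  Medium: (15513/43093)²·(1−3722/15513)·319/3722 = 0.0084420377
  → Var(ȳ_str) = 0.2403599.
Var(ȳ_srs) = (1 − 5967/43093)·894/5967 = 0.1290782.
deff = 0.2403599 / 0.1290782 = 1.8621.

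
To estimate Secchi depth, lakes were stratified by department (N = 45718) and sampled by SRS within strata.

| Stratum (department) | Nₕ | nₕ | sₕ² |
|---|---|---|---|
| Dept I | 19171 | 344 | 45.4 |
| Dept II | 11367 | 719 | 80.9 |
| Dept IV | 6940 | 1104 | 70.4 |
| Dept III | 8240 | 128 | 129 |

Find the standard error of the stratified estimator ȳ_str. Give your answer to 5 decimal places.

0.25054

Var(ȳ_str) = Σₕ Wₕ²(1 − fₕ)sₕ²/nₕ with Wₕ = Nₕ/N, N = 45718.
Dept I: Wₕ = 0.41933155; term = 0.41933155²·(1 − 0.01794377)·45.4/344 = 0.022790238.
Dept II: Wₕ = 0.24863292; term = 0.24863292²·(1 − 0.06325328)·80.9/719 = 0.0065156701.
Dept IV: Wₕ = 0.15180017; term = 0.15180017²·(1 − 0.15907781)·70.4/1104 = 0.001235674.
Dept III: Wₕ = 0.18023536; term = 0.18023536²·(1 − 0.01553398)·129/128 = 0.032230011.
Sum = 0.062771593.
SE = √(0.062771593) = 0.25054.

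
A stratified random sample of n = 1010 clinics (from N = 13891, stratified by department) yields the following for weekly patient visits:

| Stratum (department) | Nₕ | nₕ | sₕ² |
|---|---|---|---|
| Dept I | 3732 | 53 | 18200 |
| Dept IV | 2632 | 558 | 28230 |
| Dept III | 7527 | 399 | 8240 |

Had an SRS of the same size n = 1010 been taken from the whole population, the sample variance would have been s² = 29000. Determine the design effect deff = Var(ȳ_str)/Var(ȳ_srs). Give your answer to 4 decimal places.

1.1871

Var(ȳ_str) = Σ Wₕ²(1−fₕ)sₕ²/nₕ with Wₕ = Nₕ/13891:
  Dept I: (3732/13891)²·(1−53/3732)·18200/53 = 24.434301
  Dept IV: (2632/13891)²·(1−558/2632)·28230/558 = 1.4312131
  Dept III: (7527/13891)²·(1−399/7527)·8240/399 = 5.7421813
  → Var(ȳ_str) = 31.607695.
Var(ȳ_srs) = (1 − 1010/13891)·29000/1010 = 26.625189.
deff = 31.607695 / 26.625189 = 1.1871.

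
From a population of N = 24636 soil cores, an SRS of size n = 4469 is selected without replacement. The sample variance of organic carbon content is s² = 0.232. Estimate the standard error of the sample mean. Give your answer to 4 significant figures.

0.006519

Under SRS without replacement, Var(ȳ) = (1 − f)·s²/n with f = n/N = 4469/24636 = 0.18140120.
Var(ȳ) = (1 − 0.18140120)·0.232/4469 = 0.81859880·5.191318 × 10^-5 = 4.2496067 × 10^-5.
SE(ȳ) = √(4.2496067 × 10^-5) = 0.006519.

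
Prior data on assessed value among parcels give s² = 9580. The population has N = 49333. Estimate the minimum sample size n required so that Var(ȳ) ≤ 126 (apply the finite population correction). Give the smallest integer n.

76

Without fpc, n₀ = s²/D = 9580/126 = 76.0317.
With fpc, (1 − n/N)·s²/n ≤ D requires n ≥ n₀/(1 + n₀/N) = 76.0317/(1 + 76.0317/49333) = 75.9147.
Rounding up, n = 76.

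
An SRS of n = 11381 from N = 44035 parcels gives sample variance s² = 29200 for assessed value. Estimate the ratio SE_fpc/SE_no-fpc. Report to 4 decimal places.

f = n/N = 11381/44035 = 0.25845350.
SE_no-fpc = √(s²/n) = 1.6017739; SE_fpc = √((1−f)s²/n) = 1.3793371.
Ratio = √(1−f) = 0.86113094.

0.8611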